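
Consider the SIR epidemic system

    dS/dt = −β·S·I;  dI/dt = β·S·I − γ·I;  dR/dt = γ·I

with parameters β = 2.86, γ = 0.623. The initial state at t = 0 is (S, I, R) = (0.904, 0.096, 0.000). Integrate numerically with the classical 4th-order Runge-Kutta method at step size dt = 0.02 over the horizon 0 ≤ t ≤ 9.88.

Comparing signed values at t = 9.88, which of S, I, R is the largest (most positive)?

t=0.000: state=(0.904, 0.096, 0.000)
step 1 (dt=0.02): k1=(-0.248, 0.188, 0.060), k2=(-0.252, 0.191, 0.061), k3=(-0.252, 0.191, 0.061), k4=(-0.257, 0.194, 0.062); state += dt/6·(k1+2k2+2k3+k4)
t=0.020: state=(0.899, 0.100, 0.001)
t=0.040: state=(0.894, 0.104, 0.002)
t=0.060: state=(0.888, 0.108, 0.004)
continuing one RK4 step at a time; state shown every 25 steps (Δt=0.5):
t=0.500: state=(0.723, 0.228, 0.049)
t=1.000: state=(0.463, 0.391, 0.146)
t=1.500: state=(0.246, 0.470, 0.283)
t=2.000: state=(0.127, 0.445, 0.428)
t=2.500: state=(0.070, 0.374, 0.556)
t=3.000: state=(0.044, 0.296, 0.660)
t=3.500: state=(0.030, 0.228, 0.741)
t=4.000: state=(0.023, 0.174, 0.804)
t=4.500: state=(0.018, 0.131, 0.851)
t=5.000: state=(0.015, 0.098, 0.886)
t=5.500: state=(0.014, 0.073, 0.913)
t=6.000: state=(0.012, 0.055, 0.933)
t=6.500: state=(0.012, 0.041, 0.948)
t=7.000: state=(0.011, 0.030, 0.959)
t=7.500: state=(0.011, 0.023, 0.967)
t=8.000: state=(0.010, 0.017, 0.973)
t=8.500: state=(0.010, 0.012, 0.977)
t=9.000: state=(0.010, 0.009, 0.981)
t=9.500: state=(0.010, 0.007, 0.983)
t=9.880: state=(0.010, 0.005, 0.985)
compare at T: S=0.010, I=0.005, R=0.985

largest component: R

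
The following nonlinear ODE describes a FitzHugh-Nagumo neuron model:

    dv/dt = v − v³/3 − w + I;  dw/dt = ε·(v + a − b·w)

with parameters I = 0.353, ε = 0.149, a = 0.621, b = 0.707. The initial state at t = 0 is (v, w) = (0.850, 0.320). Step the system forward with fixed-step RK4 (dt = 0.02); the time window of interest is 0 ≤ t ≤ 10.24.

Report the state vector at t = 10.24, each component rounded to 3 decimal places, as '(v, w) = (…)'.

(v, w) = (-1.871, 0.569)

t=0.000: state=(0.850, 0.320)
step 1 (dt=0.02): k1=(0.678, 0.185), k2=(0.678, 0.186), k3=(0.678, 0.186), k4=(0.678, 0.187); state += dt/6·(k1+2k2+2k3+k4)
t=0.020: state=(0.864, 0.324)
t=0.040: state=(0.877, 0.327)
t=0.060: state=(0.891, 0.331)
continuing one RK4 step at a time; state shown every 25 steps (Δt=0.5):
t=0.500: state=(1.171, 0.422)
t=1.000: state=(1.391, 0.540)
t=1.500: state=(1.485, 0.662)
t=2.000: state=(1.492, 0.782)
t=2.500: state=(1.452, 0.894)
t=3.000: state=(1.388, 0.996)
t=3.500: state=(1.308, 1.088)
t=4.000: state=(1.215, 1.169)
t=4.500: state=(1.108, 1.238)
t=5.000: state=(0.982, 1.296)
t=5.500: state=(0.828, 1.340)
t=6.000: state=(0.626, 1.369)
t=6.500: state=(0.338, 1.380)
t=7.000: state=(-0.108, 1.363)
t=7.500: state=(-0.794, 1.307)
t=8.000: state=(-1.534, 1.199)
t=8.500: state=(-1.894, 1.056)
t=9.000: state=(-1.960, 0.906)
t=9.500: state=(-1.937, 0.763)
t=10.000: state=(-1.894, 0.629)
t=10.240: state=(-1.871, 0.569)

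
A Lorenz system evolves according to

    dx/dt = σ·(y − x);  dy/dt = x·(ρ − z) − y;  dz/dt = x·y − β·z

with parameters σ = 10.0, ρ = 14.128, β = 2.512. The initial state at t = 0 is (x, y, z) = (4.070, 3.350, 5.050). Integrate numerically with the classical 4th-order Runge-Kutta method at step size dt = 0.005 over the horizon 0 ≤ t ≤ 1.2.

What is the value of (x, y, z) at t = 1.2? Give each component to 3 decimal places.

(x, y, z) = (7.201, 9.262, 10.709)

t=0.000: state=(4.070, 3.350, 5.050)
step 1 (dt=0.005): k1=(-7.200, 33.597, 0.949), k2=(-6.180, 33.340, 1.223), k3=(-6.212, 33.361, 1.227), k4=(-5.221, 33.124, 1.503); state += dt/6·(k1+2k2+2k3+k4)
t=0.005: state=(4.039, 3.517, 5.056)
t=0.010: state=(4.018, 3.681, 5.065)
t=0.015: state=(4.005, 3.844, 5.077)
continuing one RK4 step at a time; state shown every 10 steps (Δt=0.05):
t=0.050: state=(4.132, 4.960, 5.247)
t=0.100: state=(4.800, 6.579, 5.836)
t=0.150: state=(5.858, 8.261, 7.012)
t=0.200: state=(7.145, 9.813, 8.967)
t=0.250: state=(8.429, 10.778, 11.724)
t=0.300: state=(9.359, 10.595, 14.880)
t=0.350: state=(9.558, 9.060, 17.564)
t=0.400: state=(8.870, 6.695, 18.934)
t=0.450: state=(7.513, 4.418, 18.831)
t=0.500: state=(5.929, 2.818, 17.732)
t=0.550: state=(4.499, 1.950, 16.209)
t=0.600: state=(3.409, 1.604, 14.617)
t=0.650: state=(2.683, 1.563, 13.113)
t=0.700: state=(2.265, 1.689, 11.751)
t=0.750: state=(2.085, 1.921, 10.546)
t=0.800: state=(2.086, 2.244, 9.504)
t=0.850: state=(2.235, 2.668, 8.630)
t=0.900: state=(2.517, 3.215, 7.939)
t=0.950: state=(2.935, 3.914, 7.457)
t=1.000: state=(3.501, 4.788, 7.234)
t=1.050: state=(4.227, 5.845, 7.347)
t=1.100: state=(5.116, 7.046, 7.898)
t=1.150: state=(6.138, 8.267, 9.001)
t=1.200: state=(7.201, 9.262, 10.709)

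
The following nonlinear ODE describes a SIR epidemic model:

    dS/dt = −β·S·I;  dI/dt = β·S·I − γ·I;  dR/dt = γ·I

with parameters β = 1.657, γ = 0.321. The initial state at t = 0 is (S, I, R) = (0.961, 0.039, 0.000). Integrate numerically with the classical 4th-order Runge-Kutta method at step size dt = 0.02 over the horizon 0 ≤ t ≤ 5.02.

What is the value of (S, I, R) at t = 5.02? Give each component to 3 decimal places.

(S, I, R) = (0.063, 0.409, 0.528)

t=0.000: state=(0.961, 0.039, 0.000)
step 1 (dt=0.02): k1=(-0.062, 0.050, 0.013), k2=(-0.063, 0.050, 0.013), k3=(-0.063, 0.050, 0.013), k4=(-0.064, 0.051, 0.013); state += dt/6·(k1+2k2+2k3+k4)
t=0.020: state=(0.960, 0.040, 0.000)
t=0.040: state=(0.958, 0.041, 0.001)
t=0.060: state=(0.957, 0.042, 0.001)
continuing one RK4 step at a time; state shown every 10 steps (Δt=0.2):
t=0.200: state=(0.947, 0.050, 0.003)
t=0.400: state=(0.929, 0.064, 0.007)
t=0.600: state=(0.907, 0.082, 0.011)
t=0.800: state=(0.880, 0.103, 0.017)
t=1.000: state=(0.847, 0.129, 0.024)
t=1.200: state=(0.808, 0.159, 0.034)
t=1.400: state=(0.762, 0.193, 0.045)
t=1.600: state=(0.710, 0.231, 0.059)
t=1.800: state=(0.654, 0.272, 0.075)
t=2.000: state=(0.593, 0.313, 0.093)
t=2.200: state=(0.531, 0.354, 0.115)
t=2.400: state=(0.469, 0.392, 0.139)
t=2.600: state=(0.410, 0.425, 0.165)
t=2.800: state=(0.354, 0.452, 0.193)
t=3.000: state=(0.304, 0.473, 0.223)
t=3.200: state=(0.259, 0.487, 0.254)
t=3.400: state=(0.220, 0.494, 0.285)
t=3.600: state=(0.187, 0.496, 0.317)
t=3.800: state=(0.159, 0.492, 0.349)
t=4.000: state=(0.135, 0.485, 0.380)
t=4.200: state=(0.115, 0.474, 0.411)
t=4.400: state=(0.099, 0.460, 0.441)
t=4.600: state=(0.085, 0.445, 0.470)
t=4.800: state=(0.073, 0.428, 0.498)
t=5.000: state=(0.064, 0.411, 0.525)
t=5.020: state=(0.063, 0.409, 0.528)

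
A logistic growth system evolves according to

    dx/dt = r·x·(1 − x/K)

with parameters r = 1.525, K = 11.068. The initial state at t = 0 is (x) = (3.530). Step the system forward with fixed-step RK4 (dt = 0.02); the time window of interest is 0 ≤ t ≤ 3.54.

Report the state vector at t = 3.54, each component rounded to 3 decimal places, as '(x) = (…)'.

(x) = (10.962)

t=0.000: state=(3.530)
step 1 (dt=0.02): k1=(3.666), k2=(3.686), k3=(3.687), k4=(3.706); state += dt/6·(k1+2k2+2k3+k4)
t=0.020: state=(3.604)
t=0.040: state=(3.678)
t=0.060: state=(3.754)
continuing one RK4 step at a time; state shown every 10 steps (Δt=0.2):
t=0.200: state=(4.300)
t=0.400: state=(5.123)
t=0.600: state=(5.966)
t=0.800: state=(6.788)
t=1.000: state=(7.556)
t=1.200: state=(8.244)
t=1.400: state=(8.837)
t=1.600: state=(9.331)
t=1.800: state=(9.733)
t=2.000: state=(10.051)
t=2.200: state=(10.300)
t=2.400: state=(10.491)
t=2.600: state=(10.637)
t=2.800: state=(10.747)
t=3.000: state=(10.830)
t=3.200: state=(10.891)
t=3.400: state=(10.937)
t=3.540: state=(10.962)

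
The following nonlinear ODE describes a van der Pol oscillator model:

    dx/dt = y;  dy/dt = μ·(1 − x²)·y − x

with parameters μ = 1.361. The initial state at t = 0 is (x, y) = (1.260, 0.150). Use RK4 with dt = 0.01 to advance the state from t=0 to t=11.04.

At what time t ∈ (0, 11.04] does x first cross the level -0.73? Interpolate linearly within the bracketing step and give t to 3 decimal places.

t = 1.895

t=0.000: state=(1.260, 0.150)
step 1 (dt=0.01): k1=(0.150, -1.380), k2=(0.143, -1.376), k3=(0.143, -1.376), k4=(0.136, -1.371); state += dt/6·(k1+2k2+2k3+k4)
t=0.010: state=(1.261, 0.136)
t=0.020: state=(1.263, 0.123)
t=0.030: state=(1.264, 0.109)
continuing one RK4 step at a time; state shown every 50 steps (Δt=0.5):
t=0.500: state=(1.183, -0.421)
t=1.000: state=(0.853, -0.920)
t=1.500: state=(0.198, -1.814)
t=1.890: state=(-0.716, -2.800)
next step: t=1.900: state=(-0.744, -2.811) — x has crossed -0.73
linear interpolation between t=1.890 (-0.71580) and t=1.900 (-0.74386) → t≈1.895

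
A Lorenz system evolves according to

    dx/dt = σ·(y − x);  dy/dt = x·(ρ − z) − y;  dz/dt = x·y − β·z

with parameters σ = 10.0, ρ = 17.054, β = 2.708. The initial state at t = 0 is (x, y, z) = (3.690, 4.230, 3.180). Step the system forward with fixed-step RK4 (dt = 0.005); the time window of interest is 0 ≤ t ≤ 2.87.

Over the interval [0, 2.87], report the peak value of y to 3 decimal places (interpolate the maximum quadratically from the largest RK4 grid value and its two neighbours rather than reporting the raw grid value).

max y = 15.068

t=0.000: state=(3.690, 4.230, 3.180)
step 1 (dt=0.005): k1=(5.400, 46.965, 6.997), k2=(6.439, 46.970, 7.442), k3=(6.413, 47.002, 7.450), k4=(7.429, 47.036, 7.907); state += dt/6·(k1+2k2+2k3+k4)
t=0.005: state=(3.722, 4.465, 3.217)
t=0.010: state=(3.764, 4.701, 3.259)
t=0.015: state=(3.816, 4.937, 3.306)
continuing one RK4 step at a time; state shown every 20 steps (Δt=0.1):
t=0.100: state=(5.883, 9.468, 5.263)
t=0.200: state=(10.269, 14.768, 13.050)
t=0.300: state=(12.344, 10.780, 24.267)
t=0.400: state=(7.756, 1.762, 23.919)
t=0.500: state=(2.854, -0.557, 18.378)
t=0.600: state=(0.722, -0.421, 13.944)
t=0.700: state=(0.075, -0.246, 10.626)
t=0.800: state=(-0.124, -0.257, 8.106)
t=0.900: state=(-0.258, -0.415, 6.189)
t=1.000: state=(-0.475, -0.773, 4.740)
t=1.100: state=(-0.911, -1.526, 3.684)
t=1.200: state=(-1.820, -3.106, 3.083)
t=1.300: state=(-3.707, -6.334, 3.485)
t=1.400: state=(-7.302, -11.847, 7.109)
t=1.500: state=(-11.804, -15.061, 17.692)
t=1.600: state=(-11.275, -6.828, 25.824)
t=1.700: state=(-5.559, -0.118, 21.900)
t=1.800: state=(-1.682, 0.698, 16.572)
t=1.900: state=(-0.263, 0.471, 12.597)
t=2.000: state=(0.175, 0.435, 9.609)
t=2.100: state=(0.402, 0.638, 7.343)
t=2.200: state=(0.713, 1.132, 5.644)
t=2.300: state=(1.317, 2.160, 4.449)
t=2.400: state=(2.547, 4.263, 3.931)
t=2.500: state=(4.991, 8.281, 5.068)
t=2.600: state=(9.091, 13.659, 10.888)
t=2.700: state=(12.237, 12.629, 22.019)
t=2.800: state=(9.112, 3.567, 24.669)
t=2.870: state=(5.273, 0.367, 21.205)
largest grid value and its neighbours: y(0.215)=15.03756, y(0.220)=15.06617, y(0.225)=15.06136
parabola through these three points peaks at t≈0.222 with y≈15.06829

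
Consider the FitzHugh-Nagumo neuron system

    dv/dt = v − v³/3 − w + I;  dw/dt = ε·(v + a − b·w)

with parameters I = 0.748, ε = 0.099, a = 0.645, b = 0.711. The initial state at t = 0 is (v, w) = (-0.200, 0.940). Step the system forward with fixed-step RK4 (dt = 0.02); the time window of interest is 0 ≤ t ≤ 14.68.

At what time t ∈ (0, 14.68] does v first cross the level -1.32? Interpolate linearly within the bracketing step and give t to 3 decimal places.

t=0.000: state=(-0.200, 0.940)
step 1 (dt=0.02): k1=(-0.389, -0.022), k2=(-0.393, -0.022), k3=(-0.393, -0.022), k4=(-0.396, -0.023); state += dt/6·(k1+2k2+2k3+k4)
t=0.020: state=(-0.208, 0.940)
t=0.040: state=(-0.216, 0.939)
t=0.060: state=(-0.224, 0.939)
continuing one RK4 step at a time; state shown every 25 steps (Δt=0.5):
t=0.500: state=(-0.443, 0.924)
t=1.000: state=(-0.787, 0.893)
t=1.500: state=(-1.176, 0.846)
t=1.700: state=(-1.313, 0.822)
next step: t=1.720: state=(-1.326, 0.820) — v has crossed -1.32
linear interpolation between t=1.700 (-1.31298) and t=1.720 (-1.32552) → t≈1.711

t = 1.711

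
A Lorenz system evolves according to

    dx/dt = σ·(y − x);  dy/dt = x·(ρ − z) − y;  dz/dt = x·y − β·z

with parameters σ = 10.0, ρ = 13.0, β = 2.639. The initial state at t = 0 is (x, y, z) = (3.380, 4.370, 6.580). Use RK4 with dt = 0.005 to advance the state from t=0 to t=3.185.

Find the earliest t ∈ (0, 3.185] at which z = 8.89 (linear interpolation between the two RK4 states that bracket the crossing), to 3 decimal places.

t = 0.193

t=0.000: state=(3.380, 4.370, 6.580)
step 1 (dt=0.005): k1=(9.900, 17.330, -2.594), k2=(10.086, 17.467, -2.321), k3=(10.085, 17.468, -2.320), k4=(10.269, 17.606, -2.043); state += dt/6·(k1+2k2+2k3+k4)
t=0.005: state=(3.430, 4.457, 6.568)
t=0.010: state=(3.483, 4.546, 6.560)
t=0.015: state=(3.537, 4.636, 6.554)
t=0.190: state=(6.364, 8.286, 8.805)
next step: t=0.195: state=(6.460, 8.377, 8.955) — z has crossed 8.89
linear interpolation between t=0.190 (8.80547) and t=0.195 (8.95543) → t≈0.193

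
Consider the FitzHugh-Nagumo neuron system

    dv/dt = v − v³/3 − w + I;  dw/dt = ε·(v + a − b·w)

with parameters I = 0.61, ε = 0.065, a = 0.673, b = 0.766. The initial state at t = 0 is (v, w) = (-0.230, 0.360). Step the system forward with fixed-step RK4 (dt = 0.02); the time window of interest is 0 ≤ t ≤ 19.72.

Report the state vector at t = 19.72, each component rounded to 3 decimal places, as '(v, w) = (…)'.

t=0.000: state=(-0.230, 0.360)
step 1 (dt=0.02): k1=(0.024, 0.011), k2=(0.024, 0.011), k3=(0.024, 0.011), k4=(0.024, 0.011); state += dt/6·(k1+2k2+2k3+k4)
t=0.020: state=(-0.230, 0.360)
t=0.040: state=(-0.229, 0.360)
t=0.060: state=(-0.229, 0.361)
continuing one RK4 step at a time; state shown every 50 steps (Δt=1):
t=1.000: state=(-0.198, 0.372)
t=2.000: state=(-0.134, 0.385)
t=3.000: state=(0.009, 0.405)
t=4.000: state=(0.353, 0.438)
t=5.000: state=(1.040, 0.502)
t=6.000: state=(1.586, 0.607)
t=7.000: state=(1.677, 0.725)
t=8.000: state=(1.638, 0.837)
t=9.000: state=(1.578, 0.941)
t=10.000: state=(1.513, 1.036)
t=11.000: state=(1.443, 1.122)
t=12.000: state=(1.370, 1.200)
t=13.000: state=(1.290, 1.269)
t=14.000: state=(1.201, 1.329)
t=15.000: state=(1.098, 1.380)
t=16.000: state=(0.970, 1.421)
t=17.000: state=(0.796, 1.451)
t=18.000: state=(0.510, 1.465)
t=19.000: state=(-0.107, 1.452)
t=19.720: state=(-1.018, 1.408)

(v, w) = (-1.018, 1.408)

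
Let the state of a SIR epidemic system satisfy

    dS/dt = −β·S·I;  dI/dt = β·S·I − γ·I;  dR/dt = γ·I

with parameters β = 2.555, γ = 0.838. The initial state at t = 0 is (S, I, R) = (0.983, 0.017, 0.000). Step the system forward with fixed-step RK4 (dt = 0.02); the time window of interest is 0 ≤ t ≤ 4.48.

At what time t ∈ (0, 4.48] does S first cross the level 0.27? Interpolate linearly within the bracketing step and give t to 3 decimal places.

t = 3.041

t=0.000: state=(0.983, 0.017, 0.000)
step 1 (dt=0.02): k1=(-0.043, 0.028, 0.014), k2=(-0.043, 0.029, 0.014), k3=(-0.043, 0.029, 0.014), k4=(-0.044, 0.029, 0.015); state += dt/6·(k1+2k2+2k3+k4)
t=0.020: state=(0.982, 0.018, 0.000)
t=0.040: state=(0.981, 0.018, 0.001)
t=0.060: state=(0.980, 0.019, 0.001)
continuing one RK4 step at a time; state shown every 10 steps (Δt=0.2):
t=0.200: state=(0.973, 0.024, 0.003)
t=0.400: state=(0.959, 0.033, 0.008)
t=0.600: state=(0.940, 0.045, 0.015)
t=0.800: state=(0.915, 0.061, 0.023)
t=1.000: state=(0.882, 0.082, 0.035)
t=1.200: state=(0.841, 0.108, 0.051)
t=1.400: state=(0.790, 0.139, 0.072)
t=1.600: state=(0.729, 0.173, 0.098)
t=1.800: state=(0.662, 0.208, 0.130)
t=2.000: state=(0.590, 0.243, 0.168)
t=2.200: state=(0.517, 0.272, 0.211)
t=2.400: state=(0.447, 0.295, 0.259)
t=2.600: state=(0.383, 0.308, 0.309)
t=2.800: state=(0.327, 0.312, 0.361)
t=3.000: state=(0.279, 0.308, 0.413)
t=3.040: state=(0.270, 0.306, 0.424)
next step: t=3.060: state=(0.266, 0.305, 0.429) — S has crossed 0.27
linear interpolation between t=3.040 (0.27019) and t=3.060 (0.26600) → t≈3.041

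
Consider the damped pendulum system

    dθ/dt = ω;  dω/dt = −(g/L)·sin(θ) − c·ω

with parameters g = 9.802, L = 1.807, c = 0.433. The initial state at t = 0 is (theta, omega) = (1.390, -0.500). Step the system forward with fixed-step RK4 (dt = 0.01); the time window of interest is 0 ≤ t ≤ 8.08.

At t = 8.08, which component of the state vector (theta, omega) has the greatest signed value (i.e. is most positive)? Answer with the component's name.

largest component: omega

t=0.000: state=(1.390, -0.500)
step 1 (dt=0.01): k1=(-0.500, -5.120), k2=(-0.526, -5.106), k3=(-0.526, -5.106), k4=(-0.551, -5.092); state += dt/6·(k1+2k2+2k3+k4)
t=0.010: state=(1.385, -0.551)
t=0.020: state=(1.379, -0.602)
t=0.030: state=(1.373, -0.652)
continuing one RK4 step at a time; state shown every 50 steps (Δt=0.5):
t=0.500: state=(0.584, -2.465)
t=1.000: state=(-0.617, -1.831)
t=1.500: state=(-0.975, 0.422)
t=2.000: state=(-0.328, 1.886)
t=2.500: state=(0.526, 1.174)
t=3.000: state=(0.672, -0.579)
t=3.500: state=(0.102, -1.431)
t=4.000: state=(-0.464, -0.611)
t=4.500: state=(-0.431, 0.681)
t=5.000: state=(0.051, 1.017)
t=5.500: state=(0.384, 0.198)
t=6.000: state=(0.243, -0.670)
t=6.500: state=(-0.132, -0.656)
t=7.000: state=(-0.291, 0.063)
t=7.500: state=(-0.106, 0.574)
t=8.000: state=(0.158, 0.366)
t=8.080: state=(0.184, 0.281)
compare at T: theta=0.184, omega=0.281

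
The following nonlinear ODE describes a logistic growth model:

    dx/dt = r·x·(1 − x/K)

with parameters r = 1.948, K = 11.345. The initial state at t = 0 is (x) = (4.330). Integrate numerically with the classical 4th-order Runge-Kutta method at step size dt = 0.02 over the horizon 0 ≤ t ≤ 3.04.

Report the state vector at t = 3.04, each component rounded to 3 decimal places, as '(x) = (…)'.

(x) = (11.296)

t=0.000: state=(4.330)
step 1 (dt=0.02): k1=(5.216), k2=(5.239), k3=(5.239), k4=(5.262); state += dt/6·(k1+2k2+2k3+k4)
t=0.020: state=(4.435)
t=0.040: state=(4.540)
t=0.060: state=(4.647)
continuing one RK4 step at a time; state shown every 5 steps (Δt=0.1):
t=0.100: state=(4.862)
t=0.200: state=(5.409)
t=0.300: state=(5.961)
t=0.400: state=(6.508)
t=0.500: state=(7.039)
t=0.600: state=(7.546)
t=0.700: state=(8.022)
t=0.800: state=(8.460)
t=0.900: state=(8.859)
t=1.000: state=(9.216)
t=1.100: state=(9.533)
t=1.200: state=(9.810)
t=1.300: state=(10.051)
t=1.400: state=(10.258)
t=1.500: state=(10.435)
t=1.600: state=(10.585)
t=1.700: state=(10.712)
t=1.800: state=(10.819)
t=1.900: state=(10.909)
t=2.000: state=(10.983)
t=2.100: state=(11.046)
t=2.200: state=(11.098)
t=2.300: state=(11.141)
t=2.400: state=(11.176)
t=2.500: state=(11.206)
t=2.600: state=(11.230)
t=2.700: state=(11.250)
t=2.800: state=(11.267)
t=2.900: state=(11.281)
t=3.000: state=(11.292)
t=3.040: state=(11.296)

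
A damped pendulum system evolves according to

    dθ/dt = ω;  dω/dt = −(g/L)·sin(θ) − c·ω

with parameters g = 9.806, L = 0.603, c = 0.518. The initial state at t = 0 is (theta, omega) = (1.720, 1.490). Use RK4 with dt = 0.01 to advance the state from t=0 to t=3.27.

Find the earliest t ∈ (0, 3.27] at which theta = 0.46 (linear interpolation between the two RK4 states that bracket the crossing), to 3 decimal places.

t = 0.518

t=0.000: state=(1.720, 1.490)
step 1 (dt=0.01): k1=(1.490, -16.853), k2=(1.406, -16.791), k3=(1.406, -16.792), k4=(1.322, -16.731); state += dt/6·(k1+2k2+2k3+k4)
t=0.010: state=(1.734, 1.322)
t=0.020: state=(1.746, 1.155)
t=0.030: state=(1.757, 0.990)
continuing one RK4 step at a time; state shown every 20 steps (Δt=0.2):
t=0.200: state=(1.695, -1.690)
t=0.400: state=(1.063, -4.527)
t=0.510: state=(0.504, -5.495)
next step: t=0.520: state=(0.449, -5.541) — theta has crossed 0.46
linear interpolation between t=0.510 (0.50442) and t=0.520 (0.44923) → t≈0.518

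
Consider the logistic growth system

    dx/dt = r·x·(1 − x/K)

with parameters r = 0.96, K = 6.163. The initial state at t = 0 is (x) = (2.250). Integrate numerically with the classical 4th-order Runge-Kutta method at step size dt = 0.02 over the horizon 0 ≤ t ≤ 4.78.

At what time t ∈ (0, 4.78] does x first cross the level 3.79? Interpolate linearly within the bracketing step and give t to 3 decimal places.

t=0.000: state=(2.250)
step 1 (dt=0.02): k1=(1.371), k2=(1.375), k3=(1.375), k4=(1.378); state += dt/6·(k1+2k2+2k3+k4)
t=0.020: state=(2.277)
t=0.040: state=(2.305)
t=0.060: state=(2.333)
continuing one RK4 step at a time; state shown every 10 steps (Δt=0.2):
t=0.200: state=(2.531)
t=0.400: state=(2.821)
t=0.600: state=(3.116)
t=0.800: state=(3.411)
t=1.000: state=(3.700)
t=1.060: state=(3.784)
next step: t=1.080: state=(3.812) — x has crossed 3.79
linear interpolation between t=1.060 (3.78418) and t=1.080 (3.81216) → t≈1.064

t = 1.064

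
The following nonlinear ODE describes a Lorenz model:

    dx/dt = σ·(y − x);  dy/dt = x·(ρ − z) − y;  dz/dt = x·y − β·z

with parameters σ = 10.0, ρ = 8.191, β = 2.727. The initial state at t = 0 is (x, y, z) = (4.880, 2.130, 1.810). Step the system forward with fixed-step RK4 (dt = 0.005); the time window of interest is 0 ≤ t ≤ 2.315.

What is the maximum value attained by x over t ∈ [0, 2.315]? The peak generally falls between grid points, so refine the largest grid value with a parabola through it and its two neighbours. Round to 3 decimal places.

t=0.000: state=(4.880, 2.130, 1.810)
step 1 (dt=0.005): k1=(-27.500, 29.009, 5.459), k2=(-26.087, 28.432, 5.624), k3=(-26.137, 28.454, 5.624), k4=(-24.770, 27.900, 5.779); state += dt/6·(k1+2k2+2k3+k4)
t=0.005: state=(4.749, 2.272, 1.838)
t=0.010: state=(4.632, 2.409, 1.868)
t=0.015: state=(4.527, 2.541, 1.899)
continuing one RK4 step at a time; state shown every 20 steps (Δt=0.1):
t=0.100: state=(4.004, 4.330, 2.595)
t=0.200: state=(4.829, 5.964, 3.980)
t=0.300: state=(5.979, 7.005, 6.174)
t=0.400: state=(6.621, 6.777, 8.619)
t=0.500: state=(6.229, 5.345, 10.032)
t=0.600: state=(5.084, 3.819, 9.885)
t=0.700: state=(3.924, 2.938, 8.819)
t=0.800: state=(3.173, 2.656, 7.557)
t=0.900: state=(2.865, 2.746, 6.451)
t=1.000: state=(2.901, 3.078, 5.638)
t=1.100: state=(3.196, 3.600, 5.180)
t=1.200: state=(3.689, 4.261, 5.132)
t=1.300: state=(4.308, 4.954, 5.533)
t=1.400: state=(4.925, 5.480, 6.347)
t=1.500: state=(5.348, 5.609, 7.361)
t=1.600: state=(5.409, 5.268, 8.194)
t=1.700: state=(5.100, 4.657, 8.527)
t=1.800: state=(4.601, 4.085, 8.336)
t=1.900: state=(4.133, 3.735, 7.824)
t=2.000: state=(3.832, 3.632, 7.226)
t=2.100: state=(3.733, 3.730, 6.710)
t=2.200: state=(3.814, 3.973, 6.375)
t=2.300: state=(4.032, 4.298, 6.274)
t=2.315: state=(4.073, 4.350, 6.280)
largest grid value and its neighbours: x(0.410)=6.63091, x(0.415)=6.63166, x(0.420)=6.62958
parabola through these three points peaks at t≈0.414 with x≈6.63174

max x = 6.632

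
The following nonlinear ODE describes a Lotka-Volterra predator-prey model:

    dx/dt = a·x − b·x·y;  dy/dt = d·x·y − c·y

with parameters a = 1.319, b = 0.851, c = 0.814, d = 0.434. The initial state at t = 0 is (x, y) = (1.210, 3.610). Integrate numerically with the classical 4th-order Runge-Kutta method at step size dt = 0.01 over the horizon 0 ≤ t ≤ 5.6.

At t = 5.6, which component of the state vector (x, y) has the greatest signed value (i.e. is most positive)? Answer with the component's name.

largest component: x

t=0.000: state=(1.210, 3.610)
step 1 (dt=0.01): k1=(-2.121, -1.043), k2=(-2.097, -1.058), k3=(-2.097, -1.058), k4=(-2.074, -1.072); state += dt/6·(k1+2k2+2k3+k4)
t=0.010: state=(1.189, 3.599)
t=0.020: state=(1.169, 3.589)
t=0.030: state=(1.148, 3.577)
continuing one RK4 step at a time; state shown every 20 steps (Δt=0.2):
t=0.200: state=(0.870, 3.354)
t=0.400: state=(0.657, 3.043)
t=0.600: state=(0.524, 2.720)
t=0.800: state=(0.441, 2.410)
t=1.000: state=(0.390, 2.123)
t=1.200: state=(0.362, 1.863)
t=1.400: state=(0.350, 1.633)
t=1.600: state=(0.351, 1.430)
t=1.800: state=(0.364, 1.254)
t=2.000: state=(0.388, 1.101)
t=2.200: state=(0.424, 0.969)
t=2.400: state=(0.473, 0.856)
t=2.600: state=(0.536, 0.760)
t=2.800: state=(0.618, 0.679)
t=3.000: state=(0.721, 0.611)
t=3.200: state=(0.850, 0.556)
t=3.400: state=(1.011, 0.512)
t=3.600: state=(1.210, 0.479)
t=3.800: state=(1.455, 0.457)
t=4.000: state=(1.754, 0.446)
t=4.200: state=(2.117, 0.448)
t=4.400: state=(2.550, 0.466)
t=4.600: state=(3.058, 0.505)
t=4.800: state=(3.634, 0.573)
t=5.000: state=(4.254, 0.686)
t=5.200: state=(4.859, 0.866)
t=5.400: state=(5.339, 1.147)
t=5.600: state=(5.530, 1.566)
compare at T: x=5.530, y=1.566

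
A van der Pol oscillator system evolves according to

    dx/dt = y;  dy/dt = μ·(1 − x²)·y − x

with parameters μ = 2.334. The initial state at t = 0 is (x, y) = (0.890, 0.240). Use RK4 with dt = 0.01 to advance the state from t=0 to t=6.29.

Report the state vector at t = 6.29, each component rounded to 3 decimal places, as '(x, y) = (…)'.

(x, y) = (1.999, -0.206)

t=0.000: state=(0.890, 0.240)
step 1 (dt=0.01): k1=(0.240, -0.774), k2=(0.236, -0.778), k3=(0.236, -0.778), k4=(0.232, -0.782); state += dt/6·(k1+2k2+2k3+k4)
t=0.010: state=(0.892, 0.232)
t=0.020: state=(0.895, 0.224)
t=0.030: state=(0.897, 0.216)
continuing one RK4 step at a time; state shown every 25 steps (Δt=0.25):
t=0.250: state=(0.924, 0.026)
t=0.500: state=(0.901, -0.212)
t=0.750: state=(0.816, -0.481)
t=1.000: state=(0.654, -0.839)
t=1.250: state=(0.376, -1.443)
t=1.500: state=(-0.113, -2.581)
t=1.750: state=(-0.930, -3.739)
t=2.000: state=(-1.706, -1.975)
t=2.250: state=(-1.941, -0.228)
t=2.500: state=(-1.932, 0.196)
t=2.750: state=(-1.869, 0.288)
t=3.000: state=(-1.792, 0.324)
t=3.250: state=(-1.707, 0.354)
t=3.500: state=(-1.615, 0.389)
t=3.750: state=(-1.512, 0.434)
t=4.000: state=(-1.396, 0.496)
t=4.250: state=(-1.262, 0.588)
t=4.500: state=(-1.098, 0.733)
t=4.750: state=(-0.886, 0.988)
t=5.000: state=(-0.583, 1.494)
t=5.250: state=(-0.091, 2.579)
t=5.500: state=(0.761, 4.149)
t=5.750: state=(1.695, 2.568)
t=6.000: state=(2.007, 0.324)
t=6.250: state=(2.007, -0.181)
t=6.290: state=(1.999, -0.206)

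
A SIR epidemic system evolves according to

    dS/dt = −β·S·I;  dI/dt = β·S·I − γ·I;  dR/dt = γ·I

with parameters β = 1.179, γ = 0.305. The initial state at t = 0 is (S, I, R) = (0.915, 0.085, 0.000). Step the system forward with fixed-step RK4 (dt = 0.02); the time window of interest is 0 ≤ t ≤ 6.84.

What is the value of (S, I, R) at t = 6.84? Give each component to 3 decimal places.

(S, I, R) = (0.075, 0.278, 0.647)

t=0.000: state=(0.915, 0.085, 0.000)
step 1 (dt=0.02): k1=(-0.092, 0.066, 0.026), k2=(-0.092, 0.066, 0.026), k3=(-0.092, 0.066, 0.026), k4=(-0.093, 0.067, 0.026); state += dt/6·(k1+2k2+2k3+k4)
t=0.020: state=(0.913, 0.086, 0.001)
t=0.040: state=(0.911, 0.088, 0.001)
t=0.060: state=(0.909, 0.089, 0.002)
continuing one RK4 step at a time; state shown every 25 steps (Δt=0.5):
t=0.500: state=(0.861, 0.123, 0.016)
t=1.000: state=(0.790, 0.172, 0.038)
t=1.500: state=(0.702, 0.230, 0.069)
t=2.000: state=(0.602, 0.290, 0.108)
t=2.500: state=(0.499, 0.344, 0.157)
t=3.000: state=(0.402, 0.385, 0.213)
t=3.500: state=(0.318, 0.409, 0.273)
t=4.000: state=(0.249, 0.414, 0.336)
t=4.500: state=(0.196, 0.405, 0.399)
t=5.000: state=(0.155, 0.386, 0.459)
t=5.500: state=(0.124, 0.359, 0.516)
t=6.000: state=(0.101, 0.330, 0.569)
t=6.500: state=(0.084, 0.299, 0.617)
t=6.840: state=(0.075, 0.278, 0.647)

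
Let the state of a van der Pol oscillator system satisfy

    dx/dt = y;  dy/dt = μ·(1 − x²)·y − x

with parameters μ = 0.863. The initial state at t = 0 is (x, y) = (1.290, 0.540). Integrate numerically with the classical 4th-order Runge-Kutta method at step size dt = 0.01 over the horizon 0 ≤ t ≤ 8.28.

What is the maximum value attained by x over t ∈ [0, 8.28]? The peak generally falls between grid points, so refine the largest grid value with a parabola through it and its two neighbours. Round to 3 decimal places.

max x = 2.001

t=0.000: state=(1.290, 0.540)
step 1 (dt=0.01): k1=(0.540, -1.599), k2=(0.532, -1.601), k3=(0.532, -1.601), k4=(0.524, -1.602); state += dt/6·(k1+2k2+2k3+k4)
t=0.010: state=(1.295, 0.524)
t=0.020: state=(1.300, 0.508)
t=0.030: state=(1.305, 0.492)
continuing one RK4 step at a time; state shown every 50 steps (Δt=0.5):
t=0.500: state=(1.368, -0.192)
t=1.000: state=(1.136, -0.714)
t=1.500: state=(0.652, -1.248)
t=2.000: state=(-0.153, -2.003)
t=2.500: state=(-1.246, -2.043)
t=3.000: state=(-1.874, -0.433)
t=3.500: state=(-1.835, 0.431)
t=4.000: state=(-1.524, 0.787)
t=4.500: state=(-1.045, 1.160)
t=5.000: state=(-0.316, 1.824)
t=5.500: state=(0.805, 2.525)
t=6.000: state=(1.815, 1.142)
t=6.500: state=(1.985, -0.221)
t=7.000: state=(1.749, -0.656)
t=7.500: state=(1.350, -0.949)
t=8.000: state=(0.772, -1.413)
t=8.280: state=(0.320, -1.835)
largest grid value and its neighbours: x(6.360)=2.00068, x(6.370)=2.00077, x(6.380)=2.00066
parabola through these three points peaks at t≈6.369 with x≈2.00077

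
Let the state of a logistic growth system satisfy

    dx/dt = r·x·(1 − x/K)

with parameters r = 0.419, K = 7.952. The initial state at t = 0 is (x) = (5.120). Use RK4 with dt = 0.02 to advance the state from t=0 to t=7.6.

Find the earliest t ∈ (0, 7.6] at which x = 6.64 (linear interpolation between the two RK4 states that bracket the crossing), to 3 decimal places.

t=0.000: state=(5.120)
step 1 (dt=0.02): k1=(0.764), k2=(0.763), k3=(0.763), k4=(0.762); state += dt/6·(k1+2k2+2k3+k4)
t=0.020: state=(5.135)
t=0.040: state=(5.150)
t=0.060: state=(5.166)
continuing one RK4 step at a time; state shown every 25 steps (Δt=0.5):
t=0.500: state=(5.490)
t=1.000: state=(5.831)
t=1.500: state=(6.140)
t=2.000: state=(6.417)
t=2.440: state=(6.632)
next step: t=2.460: state=(6.641) — x has crossed 6.64
linear interpolation between t=2.440 (6.63228) and t=2.460 (6.64148) → t≈2.457

t = 2.457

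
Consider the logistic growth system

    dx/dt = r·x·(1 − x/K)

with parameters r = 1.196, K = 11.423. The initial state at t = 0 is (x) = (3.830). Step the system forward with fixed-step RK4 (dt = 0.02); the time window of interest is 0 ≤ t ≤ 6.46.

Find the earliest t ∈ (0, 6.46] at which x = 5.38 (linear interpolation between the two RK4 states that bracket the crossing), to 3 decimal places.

t = 0.475

t=0.000: state=(3.830)
step 1 (dt=0.02): k1=(3.045), k2=(3.057), k3=(3.057), k4=(3.069); state += dt/6·(k1+2k2+2k3+k4)
t=0.020: state=(3.891)
t=0.040: state=(3.953)
t=0.060: state=(4.015)
t=0.460: state=(5.329)
next step: t=0.480: state=(5.397) — x has crossed 5.38
linear interpolation between t=0.460 (5.32883) and t=0.480 (5.39688) → t≈0.475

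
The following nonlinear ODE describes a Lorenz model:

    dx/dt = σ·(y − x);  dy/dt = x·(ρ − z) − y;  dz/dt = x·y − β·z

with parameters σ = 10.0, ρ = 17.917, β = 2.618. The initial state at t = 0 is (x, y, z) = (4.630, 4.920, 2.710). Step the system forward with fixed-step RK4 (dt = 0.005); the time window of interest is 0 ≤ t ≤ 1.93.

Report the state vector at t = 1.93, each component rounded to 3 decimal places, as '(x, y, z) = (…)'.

t=0.000: state=(4.630, 4.920, 2.710)
step 1 (dt=0.005): k1=(2.900, 65.488, 15.685), k2=(4.465, 65.253, 16.377), k3=(4.420, 65.305, 16.390), k4=(5.944, 65.117, 17.098); state += dt/6·(k1+2k2+2k3+k4)
t=0.005: state=(4.652, 5.246, 2.792)
t=0.010: state=(4.689, 5.571, 2.881)
t=0.015: state=(4.740, 5.896, 2.978)
continuing one RK4 step at a time; state shown every 20 steps (Δt=0.1):
t=0.100: state=(7.276, 11.746, 6.415)
t=0.200: state=(12.176, 16.118, 17.914)
t=0.300: state=(11.894, 7.004, 27.706)
t=0.400: state=(5.452, -0.672, 23.322)
t=0.500: state=(1.143, -1.468, 17.633)
t=0.600: state=(-0.443, -1.333, 13.548)
t=0.700: state=(-1.102, -1.678, 10.534)
t=0.800: state=(-1.798, -2.692, 8.384)
t=0.900: state=(-3.050, -4.749, 7.238)
t=1.000: state=(-5.381, -8.411, 8.015)
t=1.100: state=(-8.967, -12.754, 13.103)
t=1.200: state=(-11.418, -11.581, 22.066)
t=1.300: state=(-8.847, -4.348, 24.322)
t=1.400: state=(-4.518, -1.027, 20.074)
t=1.500: state=(-2.191, -0.895, 15.683)
t=1.600: state=(-1.570, -1.479, 12.250)
t=1.700: state=(-1.841, -2.448, 9.713)
t=1.800: state=(-2.811, -4.191, 8.145)
t=1.900: state=(-4.740, -7.288, 8.170)
t=1.930: state=(-5.565, -8.515, 8.729)

(x, y, z) = (-5.565, -8.515, 8.729)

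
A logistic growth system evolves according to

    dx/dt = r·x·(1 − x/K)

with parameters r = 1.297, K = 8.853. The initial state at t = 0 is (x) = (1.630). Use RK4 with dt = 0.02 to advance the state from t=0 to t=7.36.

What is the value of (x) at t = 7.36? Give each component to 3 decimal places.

(x) = (8.850)

t=0.000: state=(1.630)
step 1 (dt=0.02): k1=(1.725), k2=(1.739), k3=(1.739), k4=(1.753); state += dt/6·(k1+2k2+2k3+k4)
t=0.020: state=(1.665)
t=0.040: state=(1.700)
t=0.060: state=(1.736)
continuing one RK4 step at a time; state shown every 25 steps (Δt=0.5):
t=0.500: state=(2.669)
t=1.000: state=(4.004)
t=1.500: state=(5.420)
t=2.000: state=(6.651)
t=2.500: state=(7.547)
t=3.000: state=(8.118)
t=3.500: state=(8.453)
t=4.000: state=(8.639)
t=4.500: state=(8.740)
t=5.000: state=(8.794)
t=5.500: state=(8.822)
t=6.000: state=(8.837)
t=6.500: state=(8.844)
t=7.000: state=(8.849)
t=7.360: state=(8.850)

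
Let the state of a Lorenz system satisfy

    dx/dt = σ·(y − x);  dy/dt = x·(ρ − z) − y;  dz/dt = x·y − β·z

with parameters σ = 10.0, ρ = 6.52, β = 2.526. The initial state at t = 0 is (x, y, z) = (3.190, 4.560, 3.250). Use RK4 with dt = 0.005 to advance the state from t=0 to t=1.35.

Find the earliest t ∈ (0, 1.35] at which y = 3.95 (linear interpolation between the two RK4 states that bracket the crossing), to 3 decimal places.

t=0.000: state=(3.190, 4.560, 3.250)
step 1 (dt=0.005): k1=(13.700, 5.871, 6.337), k2=(13.504, 5.918, 6.500), k3=(13.510, 5.915, 6.497), k4=(13.320, 5.957, 6.659); state += dt/6·(k1+2k2+2k3+k4)
t=0.005: state=(3.258, 4.590, 3.282)
t=0.010: state=(3.323, 4.620, 3.317)
t=0.015: state=(3.387, 4.650, 3.352)
continuing one RK4 step at a time; state shown every 10 steps (Δt=0.05):
t=0.050: state=(3.794, 4.864, 3.643)
t=0.100: state=(4.276, 5.144, 4.164)
t=0.150: state=(4.663, 5.340, 4.776)
t=0.200: state=(4.949, 5.412, 5.429)
t=0.250: state=(5.120, 5.336, 6.061)
t=0.300: state=(5.163, 5.119, 6.609)
t=0.350: state=(5.079, 4.792, 7.021)
t=0.400: state=(4.885, 4.404, 7.265)
t=0.450: state=(4.610, 4.004, 7.340)
t=0.455: state=(4.579, 3.966, 7.339)
next step: t=0.460: state=(4.548, 3.927, 7.336) — y has crossed 3.95
linear interpolation between t=0.455 (3.96561) and t=0.460 (3.92722) → t≈0.457

t = 0.457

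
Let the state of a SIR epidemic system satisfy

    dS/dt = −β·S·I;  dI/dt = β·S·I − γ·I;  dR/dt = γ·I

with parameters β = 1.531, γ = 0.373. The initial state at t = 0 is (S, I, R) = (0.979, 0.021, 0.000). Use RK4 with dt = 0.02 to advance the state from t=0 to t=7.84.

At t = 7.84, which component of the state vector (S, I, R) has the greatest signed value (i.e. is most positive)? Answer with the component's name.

t=0.000: state=(0.979, 0.021, 0.000)
step 1 (dt=0.02): k1=(-0.031, 0.024, 0.008), k2=(-0.032, 0.024, 0.008), k3=(-0.032, 0.024, 0.008), k4=(-0.032, 0.024, 0.008); state += dt/6·(k1+2k2+2k3+k4)
t=0.020: state=(0.978, 0.021, 0.000)
t=0.040: state=(0.978, 0.022, 0.000)
t=0.060: state=(0.977, 0.022, 0.000)
continuing one RK4 step at a time; state shown every 25 steps (Δt=0.5):
t=0.500: state=(0.958, 0.037, 0.005)
t=1.000: state=(0.923, 0.062, 0.014)
t=1.500: state=(0.867, 0.103, 0.029)
t=2.000: state=(0.785, 0.161, 0.054)
t=2.500: state=(0.675, 0.234, 0.091)
t=3.000: state=(0.548, 0.311, 0.141)
t=3.500: state=(0.421, 0.373, 0.206)
t=4.000: state=(0.311, 0.410, 0.279)
t=4.500: state=(0.227, 0.417, 0.357)
t=5.000: state=(0.165, 0.401, 0.433)
t=5.500: state=(0.123, 0.372, 0.505)
t=6.000: state=(0.094, 0.335, 0.571)
t=6.500: state=(0.074, 0.296, 0.630)
t=7.000: state=(0.060, 0.259, 0.682)
t=7.500: state=(0.050, 0.224, 0.727)
t=7.840: state=(0.044, 0.202, 0.754)
compare at T: S=0.044, I=0.202, R=0.754

largest component: R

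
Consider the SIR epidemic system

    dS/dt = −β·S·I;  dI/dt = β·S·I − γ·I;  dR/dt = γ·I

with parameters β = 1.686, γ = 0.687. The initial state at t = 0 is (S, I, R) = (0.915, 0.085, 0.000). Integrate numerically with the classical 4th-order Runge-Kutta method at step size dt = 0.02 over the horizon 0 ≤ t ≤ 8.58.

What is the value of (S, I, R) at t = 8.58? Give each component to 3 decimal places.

t=0.000: state=(0.915, 0.085, 0.000)
step 1 (dt=0.02): k1=(-0.131, 0.073, 0.058), k2=(-0.132, 0.073, 0.059), k3=(-0.132, 0.073, 0.059), k4=(-0.133, 0.074, 0.059); state += dt/6·(k1+2k2+2k3+k4)
t=0.020: state=(0.912, 0.086, 0.001)
t=0.040: state=(0.910, 0.088, 0.002)
t=0.060: state=(0.907, 0.089, 0.004)
continuing one RK4 step at a time; state shown every 25 steps (Δt=0.5):
t=0.500: state=(0.838, 0.126, 0.036)
t=1.000: state=(0.738, 0.174, 0.088)
t=1.500: state=(0.625, 0.220, 0.156)
t=2.000: state=(0.511, 0.252, 0.237)
t=2.500: state=(0.411, 0.263, 0.326)
t=3.000: state=(0.330, 0.254, 0.415)
t=3.500: state=(0.269, 0.232, 0.499)
t=4.000: state=(0.224, 0.202, 0.574)
t=4.500: state=(0.191, 0.171, 0.638)
t=5.000: state=(0.168, 0.141, 0.691)
t=5.500: state=(0.151, 0.114, 0.735)
t=6.000: state=(0.138, 0.091, 0.770)
t=6.500: state=(0.129, 0.073, 0.798)
t=7.000: state=(0.122, 0.057, 0.821)
t=7.500: state=(0.117, 0.045, 0.838)
t=8.000: state=(0.113, 0.035, 0.852)
t=8.500: state=(0.110, 0.027, 0.862)
t=8.580: state=(0.110, 0.026, 0.864)

(S, I, R) = (0.110, 0.026, 0.864)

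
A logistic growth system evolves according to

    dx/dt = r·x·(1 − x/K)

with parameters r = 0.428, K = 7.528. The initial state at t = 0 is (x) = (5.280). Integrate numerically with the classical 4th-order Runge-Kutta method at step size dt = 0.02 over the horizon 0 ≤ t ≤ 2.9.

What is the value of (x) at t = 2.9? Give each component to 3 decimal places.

(x) = (6.703)

t=0.000: state=(5.280)
step 1 (dt=0.02): k1=(0.675), k2=(0.674), k3=(0.674), k4=(0.672); state += dt/6·(k1+2k2+2k3+k4)
t=0.020: state=(5.293)
t=0.040: state=(5.307)
t=0.060: state=(5.320)
continuing one RK4 step at a time; state shown every 5 steps (Δt=0.1):
t=0.100: state=(5.347)
t=0.200: state=(5.413)
t=0.300: state=(5.477)
t=0.400: state=(5.540)
t=0.500: state=(5.602)
t=0.600: state=(5.663)
t=0.700: state=(5.722)
t=0.800: state=(5.780)
t=0.900: state=(5.837)
t=1.000: state=(5.893)
t=1.100: state=(5.947)
t=1.200: state=(6.000)
t=1.300: state=(6.051)
t=1.400: state=(6.101)
t=1.500: state=(6.150)
t=1.600: state=(6.198)
t=1.700: state=(6.244)
t=1.800: state=(6.289)
t=1.900: state=(6.332)
t=2.000: state=(6.375)
t=2.100: state=(6.416)
t=2.200: state=(6.456)
t=2.300: state=(6.495)
t=2.400: state=(6.532)
t=2.500: state=(6.569)
t=2.600: state=(6.604)
t=2.700: state=(6.638)
t=2.800: state=(6.671)
t=2.900: state=(6.703)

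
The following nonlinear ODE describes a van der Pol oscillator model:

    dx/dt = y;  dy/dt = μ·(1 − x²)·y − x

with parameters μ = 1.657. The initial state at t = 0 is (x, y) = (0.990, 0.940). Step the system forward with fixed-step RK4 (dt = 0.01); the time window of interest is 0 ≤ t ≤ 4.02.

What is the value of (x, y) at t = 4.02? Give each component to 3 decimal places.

t=0.000: state=(0.990, 0.940)
step 1 (dt=0.01): k1=(0.940, -0.959), k2=(0.935, -0.978), k3=(0.935, -0.978), k4=(0.930, -0.997); state += dt/6·(k1+2k2+2k3+k4)
t=0.010: state=(0.999, 0.930)
t=0.020: state=(1.009, 0.920)
t=0.030: state=(1.018, 0.910)
continuing one RK4 step at a time; state shown every 20 steps (Δt=0.2):
t=0.200: state=(1.154, 0.683)
t=0.400: state=(1.259, 0.362)
t=0.600: state=(1.300, 0.061)
t=0.800: state=(1.287, -0.184)
t=1.000: state=(1.230, -0.381)
t=1.200: state=(1.136, -0.556)
t=1.400: state=(1.007, -0.739)
t=1.600: state=(0.838, -0.965)
t=1.800: state=(0.615, -1.284)
t=2.000: state=(0.313, -1.767)
t=2.200: state=(-0.107, -2.469)
t=2.400: state=(-0.676, -3.166)
t=2.600: state=(-1.311, -2.945)
t=2.800: state=(-1.771, -1.571)
t=3.000: state=(-1.959, -0.423)
t=3.200: state=(-1.984, 0.093)
t=3.400: state=(-1.942, 0.290)
t=3.600: state=(-1.875, 0.376)
t=3.800: state=(-1.794, 0.427)
t=4.000: state=(-1.704, 0.471)
t=4.020: state=(-1.695, 0.475)

(x, y) = (-1.695, 0.475)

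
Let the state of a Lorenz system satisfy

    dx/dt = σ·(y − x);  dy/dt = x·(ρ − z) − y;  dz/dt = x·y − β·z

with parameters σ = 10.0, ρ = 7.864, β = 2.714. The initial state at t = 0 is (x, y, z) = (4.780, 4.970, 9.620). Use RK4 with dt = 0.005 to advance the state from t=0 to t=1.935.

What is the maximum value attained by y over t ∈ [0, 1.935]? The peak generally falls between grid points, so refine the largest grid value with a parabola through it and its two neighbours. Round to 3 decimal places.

t=0.000: state=(4.780, 4.970, 9.620)
step 1 (dt=0.005): k1=(1.900, -13.364, -2.352), k2=(1.518, -13.310, -2.472), k3=(1.529, -13.308, -2.476), k4=(1.158, -13.251, -2.599); state += dt/6·(k1+2k2+2k3+k4)
t=0.005: state=(4.788, 4.903, 9.608)
t=0.010: state=(4.792, 4.838, 9.594)
t=0.015: state=(4.792, 4.772, 9.579)
continuing one RK4 step at a time; state shown every 20 steps (Δt=0.1):
t=0.100: state=(4.451, 3.808, 9.109)
t=0.200: state=(3.770, 3.132, 8.171)
t=0.300: state=(3.264, 2.904, 7.139)
t=0.400: state=(3.052, 2.983, 6.243)
t=0.500: state=(3.106, 3.274, 5.596)
t=0.600: state=(3.370, 3.721, 5.255)
t=0.700: state=(3.788, 4.263, 5.261)
t=0.800: state=(4.289, 4.796, 5.625)
t=0.900: state=(4.759, 5.168, 6.283)
t=1.000: state=(5.059, 5.232, 7.050)
t=1.100: state=(5.086, 4.967, 7.659)
t=1.200: state=(4.849, 4.516, 7.906)
t=1.300: state=(4.475, 4.085, 7.775)
t=1.400: state=(4.116, 3.804, 7.398)
t=1.500: state=(3.874, 3.706, 6.942)
t=1.600: state=(3.782, 3.765, 6.536)
t=1.700: state=(3.832, 3.942, 6.263)
t=1.800: state=(3.989, 4.186, 6.166)
t=1.900: state=(4.208, 4.438, 6.252)
t=1.935: state=(4.288, 4.516, 6.321)
largest grid value and its neighbours: y(0.965)=5.24968, y(0.970)=5.24985, y(0.975)=5.24912
parabola through these three points peaks at t≈0.968 with y≈5.24989

max y = 5.250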